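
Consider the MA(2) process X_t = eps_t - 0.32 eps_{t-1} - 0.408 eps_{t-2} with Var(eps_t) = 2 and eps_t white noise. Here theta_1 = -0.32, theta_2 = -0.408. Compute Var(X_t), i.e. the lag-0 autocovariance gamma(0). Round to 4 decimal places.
\gamma(0) = 2.5377

For an MA(q) process X_t = eps_t + sum_i theta_i eps_{t-i} with
Var(eps_t) = sigma^2, the variance is
  gamma(0) = sigma^2 * (1 + sum_i theta_i^2).
  sum_i theta_i^2 = (-0.32)^2 + (-0.408)^2 = 0.1024 + 0.166464 = 0.268864.
  gamma(0) = 2 * (1 + 0.268864) = 2 * 1.268864 = 2.537728, which rounds to 2.5377.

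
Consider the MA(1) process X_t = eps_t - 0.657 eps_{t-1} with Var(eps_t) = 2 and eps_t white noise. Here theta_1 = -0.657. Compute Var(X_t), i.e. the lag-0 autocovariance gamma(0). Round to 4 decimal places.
\gamma(0) = 2.8633

For an MA(q) process X_t = eps_t + sum_i theta_i eps_{t-i} with
Var(eps_t) = sigma^2, the variance is
  gamma(0) = sigma^2 * (1 + sum_i theta_i^2).
  sum_i theta_i^2 = (-0.657)^2 = 0.431649.
  gamma(0) = 2 * (1 + 0.431649) = 2 * 1.431649 = 2.863298, which rounds to 2.8633.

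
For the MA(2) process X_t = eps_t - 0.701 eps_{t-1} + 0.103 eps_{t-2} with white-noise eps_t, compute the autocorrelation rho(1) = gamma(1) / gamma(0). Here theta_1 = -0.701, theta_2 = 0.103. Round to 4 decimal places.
\rho(1) = -0.5148

For an MA(q) process with theta_0 = 1, the autocovariance is
  gamma(k) = sigma^2 * sum_{i=0..q-k} theta_i * theta_{i+k},
and rho(k) = gamma(k) / gamma(0). Sigma^2 cancels.
  numerator   = (1)*(-0.701) + (-0.701)*(0.103) = -0.773203.
  denominator = (1)^2 + (-0.701)^2 + (0.103)^2 = 1.50201.
  rho(1) = -0.773203 / 1.50201 = -0.5148.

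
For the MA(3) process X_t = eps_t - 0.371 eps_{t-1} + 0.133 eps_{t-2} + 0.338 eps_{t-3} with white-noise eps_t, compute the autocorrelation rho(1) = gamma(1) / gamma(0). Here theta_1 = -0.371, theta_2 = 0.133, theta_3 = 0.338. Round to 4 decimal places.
\rho(1) = -0.2957

For an MA(q) process with theta_0 = 1, the autocovariance is
  gamma(k) = sigma^2 * sum_{i=0..q-k} theta_i * theta_{i+k},
and rho(k) = gamma(k) / gamma(0). Sigma^2 cancels.
  numerator   = (1)*(-0.371) + (-0.371)*(0.133) + (0.133)*(0.338) = -0.375389.
  denominator = (1)^2 + (-0.371)^2 + (0.133)^2 + (0.338)^2 = 1.269574.
  rho(1) = -0.375389 / 1.269574 = -0.2957.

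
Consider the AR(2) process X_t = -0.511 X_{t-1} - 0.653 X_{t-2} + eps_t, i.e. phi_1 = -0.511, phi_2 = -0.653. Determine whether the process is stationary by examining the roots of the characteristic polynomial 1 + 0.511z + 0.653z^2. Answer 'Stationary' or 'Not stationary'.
\text{Stationary}

The AR(p) characteristic polynomial is P(z) = 1 + 0.511z + 0.653z^2.
Stationarity requires all roots to lie outside the unit circle, i.e. |z| > 1 for every root.
Set 1 + (0.511) z + (0.653) z^2 = 0, i.e. a z^2 + b z + c = 0 with a = 0.653, b = 0.511, c = 1.
Discriminant D = b^2 - 4ac = (0.511)^2 - 4*(0.653)*1 = 0.261121 - (2.612) = -2.350879.
D < 0, so the roots are the complex-conjugate pair z = (-b +/- i sqrt(-D)) / (2a) = -0.3913 +/- 1.174i.
For a conjugate pair |z|^2 = z * conj(z) = (product of roots) = c/a = 1/(0.653) = 1.531394, so |z| = sqrt(1.531394) = 1.2375 for both roots.
Moduli of all roots: 1.2375, 1.2375.
All moduli strictly greater than 1? Yes.
Verdict: Stationary.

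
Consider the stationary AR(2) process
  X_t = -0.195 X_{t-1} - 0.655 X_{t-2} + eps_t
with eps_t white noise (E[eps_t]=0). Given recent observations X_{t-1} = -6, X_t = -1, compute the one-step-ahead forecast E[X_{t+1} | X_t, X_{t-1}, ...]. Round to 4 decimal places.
E[X_{t+1} \mid \mathcal F_t] = 4.1250

For an AR(p) model X_t = c + sum_i phi_i X_{t-i} + eps_t, the
one-step-ahead conditional mean is
  E[X_{t+1} | X_t, ...] = c + sum_i phi_i X_{t+1-i}.
Substitute known values:
  E[X_{t+1} | ...] = (-0.195) * (-1) + (-0.655) * (-6)
                   = 4.1250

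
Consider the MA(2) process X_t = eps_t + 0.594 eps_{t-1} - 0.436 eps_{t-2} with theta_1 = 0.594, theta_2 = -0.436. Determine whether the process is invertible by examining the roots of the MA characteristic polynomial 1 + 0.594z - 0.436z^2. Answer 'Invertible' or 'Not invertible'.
\text{Not invertible}

The MA(q) characteristic polynomial is P(z) = 1 + 0.594z - 0.436z^2.
Invertibility requires all roots to lie outside the unit circle, i.e. |z| > 1 for every root.
Set 1 + (0.594) z + (-0.436) z^2 = 0, i.e. a z^2 + b z + c = 0 with a = -0.436, b = 0.594, c = 1.
Discriminant D = b^2 - 4ac = (0.594)^2 - 4*(-0.436)*1 = 0.352836 - (-1.744) = 2.096836.
D >= 0, so the roots are real: z = (-b +/- sqrt(D)) / (2a) = (-0.594 +/- 1.448046) / (-0.872).
  z_1 = (-0.594 + 1.448046) / (-0.872) = -0.9794,   |z_1| = 0.9794.
  z_2 = (-0.594 - 1.448046) / (-0.872) = 2.3418,   |z_2| = 2.3418.
Moduli of all roots: 0.9794, 2.3418.
All moduli strictly greater than 1? No.
Verdict: Not invertible.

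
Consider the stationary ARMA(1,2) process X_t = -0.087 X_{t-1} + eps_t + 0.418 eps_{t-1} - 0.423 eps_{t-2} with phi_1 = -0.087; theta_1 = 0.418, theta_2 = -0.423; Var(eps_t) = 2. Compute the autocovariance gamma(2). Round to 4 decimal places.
\gamma(2) = -0.8745

Multiply the model equation by X_{t-k} and take expectations. With theta_0 = psi_0 = 1 and psi_j the MA(infinity) weights, this gives
  gamma(k) - sum_i phi_i gamma(k-i) = c_k,
  c_k = sigma^2 * sum_{j=k..q} theta_j psi_{j-k}   (c_k = 0 for k > q),
using gamma(-m) = gamma(m).
psi-weights needed (psi_j = theta_j + sum_i phi_i psi_{j-i}):
  psi_1 = theta_1 + phi_1 = 0.418 + (-0.087) = 0.331
  psi_2 = theta_2 + phi_1 psi_1 = -0.423 + (-0.087)(0.331) = -0.451797
Right-hand sides:
  c_0 = sigma^2 (1 + theta_1 psi_1 + theta_2 psi_2) = 2 * (1 + (0.418)(0.331) + (-0.423)(-0.451797)) = 2 * 1.329468 = 2.658936
  c_1 = sigma^2 (theta_1 + theta_2 psi_1) = 2 * (0.418 + (-0.423)(0.331)) = 0.555974
  c_2 = sigma^2 theta_2 = 2 * (-0.423) = -0.846
Equations for k = 0 and k = 1 (AR order 1):
  gamma(0) = phi_1 gamma(1) + c_0
  gamma(1) = phi_1 gamma(0) + c_1
Substituting the second into the first: gamma(0) (1 - phi_1^2) = c_0 + phi_1 c_1, so
  gamma(0) = (c_0 + phi_1 c_1) / (1 - phi_1^2) = (2.658936 + (-0.087)(0.555974)) / (1 - (-0.087)^2) = 2.610567 / 0.992431 = 2.630477.
  gamma(1) = phi_1 gamma(0) + c_1 = (-0.087)(2.630477) + (0.555974) = 0.327123.
For k = 2: gamma(2) = phi_1 gamma(1) + c_2
  = (-0.087)(0.327123) + (-0.846) = -0.87446.
Therefore gamma(2) = -0.8745 (to 4 decimal places).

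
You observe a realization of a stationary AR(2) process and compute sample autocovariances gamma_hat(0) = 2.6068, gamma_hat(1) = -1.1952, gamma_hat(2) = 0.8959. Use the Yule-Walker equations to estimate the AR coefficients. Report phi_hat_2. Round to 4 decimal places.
\hat\phi_{2} = 0.1690

The Yule-Walker equations for an AR(p) process read, in matrix form,
  Gamma_p phi = r_p,   with   (Gamma_p)_{ij} = gamma(|i - j|),
                       (r_p)_i = gamma(i),   i,j = 1..p.
Substitute the sample gammas (Toeplitz matrix and right-hand side of size 2):
  Gamma_p = [[2.6068, -1.1952], [-1.1952, 2.6068]]
  r_p     = [-1.1952, 0.8959]
Written out:
  2.6068 phi_1 - 1.1952 phi_2 = -1.1952
  -1.1952 phi_1 + 2.6068 phi_2 = 0.8959
Solve by Cramer's rule:
  det = gamma(0)^2 - gamma(1)^2 = (2.6068)^2 - (-1.1952)^2 = 6.79540624 - 1.42850304 = 5.3669032
  phi_hat_1 = [gamma(1) gamma(0) - gamma(1) gamma(2)] / det = [(-1.1952)(2.6068) - (-1.1952)(0.8959)] / 5.3669032 = -2.04486768 / 5.3669032 = -0.381
  phi_hat_2 = [gamma(0) gamma(2) - gamma(1)^2] / det = [(2.6068)(0.8959) - (-1.1952)^2] / 5.3669032 = 0.90692908 / 5.3669032 = 0.169
So phi_hat = [-0.3810, 0.1690].
Therefore phi_hat_2 = 0.1690.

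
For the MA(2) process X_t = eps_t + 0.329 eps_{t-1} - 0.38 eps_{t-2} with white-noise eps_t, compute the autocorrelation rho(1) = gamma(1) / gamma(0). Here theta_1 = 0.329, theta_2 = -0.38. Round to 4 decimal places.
\rho(1) = 0.1628

For an MA(q) process with theta_0 = 1, the autocovariance is
  gamma(k) = sigma^2 * sum_{i=0..q-k} theta_i * theta_{i+k},
and rho(k) = gamma(k) / gamma(0). Sigma^2 cancels.
  numerator   = (1)*(0.329) + (0.329)*(-0.38) = 0.20398.
  denominator = (1)^2 + (0.329)^2 + (-0.38)^2 = 1.252641.
  rho(1) = 0.20398 / 1.252641 = 0.1628.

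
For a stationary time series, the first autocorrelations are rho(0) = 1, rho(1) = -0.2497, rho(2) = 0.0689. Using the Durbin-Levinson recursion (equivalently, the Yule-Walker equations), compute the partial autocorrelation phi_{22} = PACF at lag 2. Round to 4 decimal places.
\phi_{22} = 0.0070

The PACF at lag k is phi_{kk}, the last component of the solution
to the Yule-Walker system G_k phi = r_k where
  (G_k)_{ij} = rho(|i - j|), (r_k)_i = rho(i), i,j = 1..k.
Equivalently, Durbin-Levinson gives phi_{kk} iteratively:
  phi_{11} = rho(1)
  phi_{kk} = [rho(k) - sum_{j=1..k-1} phi_{k-1,j} rho(k-j)]
            / [1 - sum_{j=1..k-1} phi_{k-1,j} rho(j)],
  phi_{k,j} = phi_{k-1,j} - phi_{kk} phi_{k-1,k-j},  j = 1..k-1.
Step k = 1:
  phi_11 = rho(1) = -0.2497.
Step k = 2:
  phi_22 = [rho(2) - phi_11 rho(1)] / [1 - phi_11 rho(1)] = [0.0689 - (-0.2497)(-0.2497)] / [1 - (-0.2497)(-0.2497)]
         = 0.00654991 / 0.93764991 = 0.007.
Therefore phi_{22} = 0.0070.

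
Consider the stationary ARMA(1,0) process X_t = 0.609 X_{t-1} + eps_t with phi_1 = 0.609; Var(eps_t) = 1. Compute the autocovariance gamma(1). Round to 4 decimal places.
\gamma(1) = 0.9680

Multiply the model equation by X_{t-k} and take expectations. With theta_0 = psi_0 = 1 and psi_j the MA(infinity) weights, this gives
  gamma(k) - sum_i phi_i gamma(k-i) = c_k,
  c_k = sigma^2 * sum_{j=k..q} theta_j psi_{j-k}   (c_k = 0 for k > q),
using gamma(-m) = gamma(m).
Pure AR (q = 0): c_0 = sigma^2 = 1, c_k = 0 for k >= 1.
Equations for k = 0 and k = 1 (AR order 1):
  gamma(0) = phi_1 gamma(1) + c_0
  gamma(1) = phi_1 gamma(0) + c_1
Substituting the second into the first: gamma(0) (1 - phi_1^2) = c_0 + phi_1 c_1, so
  gamma(0) = c_0 / (1 - phi_1^2) = 1 / (1 - (0.609)^2) = 1 / 0.629119 = 1.589524.
  gamma(1) = phi_1 gamma(0) = (0.609)(1.589524) = 0.96802.
Therefore gamma(1) = 0.9680 (to 4 decimal places).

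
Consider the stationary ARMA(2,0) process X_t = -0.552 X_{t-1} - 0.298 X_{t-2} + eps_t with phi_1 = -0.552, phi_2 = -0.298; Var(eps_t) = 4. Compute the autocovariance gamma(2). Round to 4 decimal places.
\gamma(2) = -0.3390

Multiply the model equation by X_{t-k} and take expectations. With theta_0 = psi_0 = 1 and psi_j the MA(infinity) weights, this gives
  gamma(k) - sum_i phi_i gamma(k-i) = c_k,
  c_k = sigma^2 * sum_{j=k..q} theta_j psi_{j-k}   (c_k = 0 for k > q),
using gamma(-m) = gamma(m).
Pure AR (q = 0): c_0 = sigma^2 = 4, c_k = 0 for k >= 1.
Equations for k = 0, 1, 2 (AR order 2, c_2 = 0):
  (E0) gamma(0) = phi_1 gamma(1) + phi_2 gamma(2) + c_0
  (E1) gamma(1) = phi_1 gamma(0) + phi_2 gamma(1) + c_1
  (E2) gamma(2) = phi_1 gamma(1) + phi_2 gamma(0)
From (E1): gamma(1) = A gamma(0) + B with
  A = phi_1 / (1 - phi_2) = -0.552 / 1.298 = -0.42527,   B = c_1 / (1 - phi_2) = 0 / 1.298 = 0.
Insert (E2) into (E0): gamma(0) (1 - phi_2^2) = phi_1 (1 + phi_2) gamma(1) + c_0.
  phi_1 (1 + phi_2) = (-0.552)(0.702) = -0.387504,   1 - phi_2^2 = 0.911196.
Replace gamma(1) by A gamma(0) + B and collect gamma(0):
  gamma(0) [0.911196 - (-0.387504)(-0.42527)] = c_0 = 4
  gamma(0) * 0.746402 = 4
  gamma(0) = 4 / 0.746402 = 5.35904.
  gamma(1) = A gamma(0) = (-0.42527)(5.35904) = -2.279037.
  gamma(2) = phi_1 gamma(1) + phi_2 gamma(0) = (-0.552)(-2.279037) + (-0.298)(5.35904) = -0.338965.
Therefore gamma(2) = -0.3390 (to 4 decimal places).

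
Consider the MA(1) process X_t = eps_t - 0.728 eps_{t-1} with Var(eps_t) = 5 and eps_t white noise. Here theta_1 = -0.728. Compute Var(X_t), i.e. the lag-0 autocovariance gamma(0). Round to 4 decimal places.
\gamma(0) = 7.6499

For an MA(q) process X_t = eps_t + sum_i theta_i eps_{t-i} with
Var(eps_t) = sigma^2, the variance is
  gamma(0) = sigma^2 * (1 + sum_i theta_i^2).
  sum_i theta_i^2 = (-0.728)^2 = 0.529984.
  gamma(0) = 5 * (1 + 0.529984) = 5 * 1.529984 = 7.64992, which rounds to 7.6499.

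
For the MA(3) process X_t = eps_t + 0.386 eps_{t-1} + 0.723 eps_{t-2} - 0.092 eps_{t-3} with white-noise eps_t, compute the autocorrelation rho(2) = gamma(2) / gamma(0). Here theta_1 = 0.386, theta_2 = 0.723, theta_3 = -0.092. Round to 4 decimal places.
\rho(2) = 0.4092

For an MA(q) process with theta_0 = 1, the autocovariance is
  gamma(k) = sigma^2 * sum_{i=0..q-k} theta_i * theta_{i+k},
and rho(k) = gamma(k) / gamma(0). Sigma^2 cancels.
  numerator   = (1)*(0.723) + (0.386)*(-0.092) = 0.687488.
  denominator = (1)^2 + (0.386)^2 + (0.723)^2 + (-0.092)^2 = 1.680189.
  rho(2) = 0.687488 / 1.680189 = 0.4092.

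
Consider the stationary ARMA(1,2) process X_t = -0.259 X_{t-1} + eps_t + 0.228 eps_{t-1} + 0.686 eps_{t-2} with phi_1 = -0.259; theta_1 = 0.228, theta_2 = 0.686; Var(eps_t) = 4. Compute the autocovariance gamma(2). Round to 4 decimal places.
\gamma(2) = 2.9369

Multiply the model equation by X_{t-k} and take expectations. With theta_0 = psi_0 = 1 and psi_j the MA(infinity) weights, this gives
  gamma(k) - sum_i phi_i gamma(k-i) = c_k,
  c_k = sigma^2 * sum_{j=k..q} theta_j psi_{j-k}   (c_k = 0 for k > q),
using gamma(-m) = gamma(m).
psi-weights needed (psi_j = theta_j + sum_i phi_i psi_{j-i}):
  psi_1 = theta_1 + phi_1 = 0.228 + (-0.259) = -0.031
  psi_2 = theta_2 + phi_1 psi_1 = 0.686 + (-0.259)(-0.031) = 0.694029
Right-hand sides:
  c_0 = sigma^2 (1 + theta_1 psi_1 + theta_2 psi_2) = 4 * (1 + (0.228)(-0.031) + (0.686)(0.694029)) = 4 * 1.469036 = 5.876144
  c_1 = sigma^2 (theta_1 + theta_2 psi_1) = 4 * (0.228 + (0.686)(-0.031)) = 0.826936
  c_2 = sigma^2 theta_2 = 4 * (0.686) = 2.744
Equations for k = 0 and k = 1 (AR order 1):
  gamma(0) = phi_1 gamma(1) + c_0
  gamma(1) = phi_1 gamma(0) + c_1
Substituting the second into the first: gamma(0) (1 - phi_1^2) = c_0 + phi_1 c_1, so
  gamma(0) = (c_0 + phi_1 c_1) / (1 - phi_1^2) = (5.876144 + (-0.259)(0.826936)) / (1 - (-0.259)^2) = 5.661967 / 0.932919 = 6.069088.
  gamma(1) = phi_1 gamma(0) + c_1 = (-0.259)(6.069088) + (0.826936) = -0.744958.
For k = 2: gamma(2) = phi_1 gamma(1) + c_2
  = (-0.259)(-0.744958) + (2.744) = 2.936944.
Therefore gamma(2) = 2.9369 (to 4 decimal places).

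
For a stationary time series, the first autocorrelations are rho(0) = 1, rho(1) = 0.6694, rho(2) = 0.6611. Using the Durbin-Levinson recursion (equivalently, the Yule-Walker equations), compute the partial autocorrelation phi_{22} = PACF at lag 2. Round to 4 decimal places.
\phi_{22} = 0.3859

The PACF at lag k is phi_{kk}, the last component of the solution
to the Yule-Walker system G_k phi = r_k where
  (G_k)_{ij} = rho(|i - j|), (r_k)_i = rho(i), i,j = 1..k.
Equivalently, Durbin-Levinson gives phi_{kk} iteratively:
  phi_{11} = rho(1)
  phi_{kk} = [rho(k) - sum_{j=1..k-1} phi_{k-1,j} rho(k-j)]
            / [1 - sum_{j=1..k-1} phi_{k-1,j} rho(j)],
  phi_{k,j} = phi_{k-1,j} - phi_{kk} phi_{k-1,k-j},  j = 1..k-1.
Step k = 1:
  phi_11 = rho(1) = 0.6694.
Step k = 2:
  phi_22 = [rho(2) - phi_11 rho(1)] / [1 - phi_11 rho(1)] = [0.6611 - (0.6694)(0.6694)] / [1 - (0.6694)(0.6694)]
         = 0.21300364 / 0.55190364 = 0.3859.
Therefore phi_{22} = 0.3859.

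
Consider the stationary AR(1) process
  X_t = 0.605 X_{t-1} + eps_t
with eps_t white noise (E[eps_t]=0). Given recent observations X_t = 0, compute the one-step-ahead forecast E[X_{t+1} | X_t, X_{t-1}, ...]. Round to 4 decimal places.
E[X_{t+1} \mid \mathcal F_t] = 0.0000

For an AR(p) model X_t = c + sum_i phi_i X_{t-i} + eps_t, the
one-step-ahead conditional mean is
  E[X_{t+1} | X_t, ...] = c + sum_i phi_i X_{t+1-i}.
Substitute known values:
  E[X_{t+1} | ...] = (0.605) * (0)
                   = 0.0000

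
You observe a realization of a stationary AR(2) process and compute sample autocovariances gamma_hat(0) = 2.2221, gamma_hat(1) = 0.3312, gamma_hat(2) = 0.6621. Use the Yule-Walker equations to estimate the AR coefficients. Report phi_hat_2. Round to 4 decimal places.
\hat\phi_{2} = 0.2820

The Yule-Walker equations for an AR(p) process read, in matrix form,
  Gamma_p phi = r_p,   with   (Gamma_p)_{ij} = gamma(|i - j|),
                       (r_p)_i = gamma(i),   i,j = 1..p.
Substitute the sample gammas (Toeplitz matrix and right-hand side of size 2):
  Gamma_p = [[2.2221, 0.3312], [0.3312, 2.2221]]
  r_p     = [0.3312, 0.6621]
Written out:
  2.2221 phi_1 + 0.3312 phi_2 = 0.3312
  0.3312 phi_1 + 2.2221 phi_2 = 0.6621
Solve by Cramer's rule:
  det = gamma(0)^2 - gamma(1)^2 = (2.2221)^2 - (0.3312)^2 = 4.93772841 - 0.10969344 = 4.82803497
  phi_hat_1 = [gamma(1) gamma(0) - gamma(1) gamma(2)] / det = [(0.3312)(2.2221) - (0.3312)(0.6621)] / 4.82803497 = 0.516672 / 4.82803497 = 0.107
  phi_hat_2 = [gamma(0) gamma(2) - gamma(1)^2] / det = [(2.2221)(0.6621) - (0.3312)^2] / 4.82803497 = 1.36155897 / 4.82803497 = 0.282
So phi_hat = [0.1070, 0.2820].
Therefore phi_hat_2 = 0.2820.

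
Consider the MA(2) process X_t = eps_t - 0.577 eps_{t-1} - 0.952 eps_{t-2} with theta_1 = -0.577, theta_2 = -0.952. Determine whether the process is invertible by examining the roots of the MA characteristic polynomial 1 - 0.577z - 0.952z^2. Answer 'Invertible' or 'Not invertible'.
\text{Not invertible}

The MA(q) characteristic polynomial is P(z) = 1 - 0.577z - 0.952z^2.
Invertibility requires all roots to lie outside the unit circle, i.e. |z| > 1 for every root.
Set 1 + (-0.577) z + (-0.952) z^2 = 0, i.e. a z^2 + b z + c = 0 with a = -0.952, b = -0.577, c = 1.
Discriminant D = b^2 - 4ac = (-0.577)^2 - 4*(-0.952)*1 = 0.332929 - (-3.808) = 4.140929.
D >= 0, so the roots are real: z = (-b +/- sqrt(D)) / (2a) = (0.577 +/- 2.034927) / (-1.904).
  z_1 = (0.577 + 2.034927) / (-1.904) = -1.3718,   |z_1| = 1.3718.
  z_2 = (0.577 - 2.034927) / (-1.904) = 0.7657,   |z_2| = 0.7657.
Moduli of all roots: 1.3718, 0.7657.
All moduli strictly greater than 1? No.
Verdict: Not invertible.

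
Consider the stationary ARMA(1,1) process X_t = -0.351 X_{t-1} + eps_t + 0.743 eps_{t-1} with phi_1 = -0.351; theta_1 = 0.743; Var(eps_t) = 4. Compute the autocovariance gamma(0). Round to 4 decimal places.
\gamma(0) = 4.7010

Multiply the model equation by X_{t-k} and take expectations. With theta_0 = psi_0 = 1 and psi_j the MA(infinity) weights, this gives
  gamma(k) - sum_i phi_i gamma(k-i) = c_k,
  c_k = sigma^2 * sum_{j=k..q} theta_j psi_{j-k}   (c_k = 0 for k > q),
using gamma(-m) = gamma(m).
psi-weights needed (psi_j = theta_j + sum_i phi_i psi_{j-i}):
  psi_1 = theta_1 + phi_1 = 0.743 + (-0.351) = 0.392
Right-hand sides:
  c_0 = sigma^2 (1 + theta_1 psi_1) = 4 * (1 + (0.743)(0.392)) = 4 * 1.291256 = 5.165024
  c_1 = sigma^2 theta_1 = 4 * (0.743) = 2.972
  c_2 = 0
Equations for k = 0 and k = 1 (AR order 1):
  gamma(0) = phi_1 gamma(1) + c_0
  gamma(1) = phi_1 gamma(0) + c_1
Substituting the second into the first: gamma(0) (1 - phi_1^2) = c_0 + phi_1 c_1, so
  gamma(0) = (c_0 + phi_1 c_1) / (1 - phi_1^2) = (5.165024 + (-0.351)(2.972)) / (1 - (-0.351)^2) = 4.121852 / 0.876799 = 4.701023.
Therefore gamma(0) = 4.7010 (to 4 decimal places).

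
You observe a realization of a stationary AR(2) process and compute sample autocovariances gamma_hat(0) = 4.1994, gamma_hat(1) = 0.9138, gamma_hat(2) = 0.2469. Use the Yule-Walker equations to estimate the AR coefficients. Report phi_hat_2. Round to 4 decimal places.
\hat\phi_{2} = 0.0120

The Yule-Walker equations for an AR(p) process read, in matrix form,
  Gamma_p phi = r_p,   with   (Gamma_p)_{ij} = gamma(|i - j|),
                       (r_p)_i = gamma(i),   i,j = 1..p.
Substitute the sample gammas (Toeplitz matrix and right-hand side of size 2):
  Gamma_p = [[4.1994, 0.9138], [0.9138, 4.1994]]
  r_p     = [0.9138, 0.2469]
Written out:
  4.1994 phi_1 + 0.9138 phi_2 = 0.9138
  0.9138 phi_1 + 4.1994 phi_2 = 0.2469
Solve by Cramer's rule:
  det = gamma(0)^2 - gamma(1)^2 = (4.1994)^2 - (0.9138)^2 = 17.63496036 - 0.83503044 = 16.79992992
  phi_hat_1 = [gamma(1) gamma(0) - gamma(1) gamma(2)] / det = [(0.9138)(4.1994) - (0.9138)(0.2469)] / 16.79992992 = 3.6117945 / 16.79992992 = 0.215
  phi_hat_2 = [gamma(0) gamma(2) - gamma(1)^2] / det = [(4.1994)(0.2469) - (0.9138)^2] / 16.79992992 = 0.20180142 / 16.79992992 = 0.012
So phi_hat = [0.2150, 0.0120].
Therefore phi_hat_2 = 0.0120.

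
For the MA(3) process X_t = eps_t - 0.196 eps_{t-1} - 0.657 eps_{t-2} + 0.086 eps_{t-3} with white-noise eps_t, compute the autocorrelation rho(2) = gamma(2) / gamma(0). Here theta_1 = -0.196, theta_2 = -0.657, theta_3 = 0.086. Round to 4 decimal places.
\rho(2) = -0.4561

For an MA(q) process with theta_0 = 1, the autocovariance is
  gamma(k) = sigma^2 * sum_{i=0..q-k} theta_i * theta_{i+k},
and rho(k) = gamma(k) / gamma(0). Sigma^2 cancels.
  numerator   = (1)*(-0.657) + (-0.196)*(0.086) = -0.673856.
  denominator = (1)^2 + (-0.196)^2 + (-0.657)^2 + (0.086)^2 = 1.477461.
  rho(2) = -0.673856 / 1.477461 = -0.4561.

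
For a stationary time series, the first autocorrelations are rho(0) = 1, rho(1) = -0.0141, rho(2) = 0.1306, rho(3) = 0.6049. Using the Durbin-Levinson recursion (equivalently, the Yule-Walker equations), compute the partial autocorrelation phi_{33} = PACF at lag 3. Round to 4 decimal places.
\phi_{33} = 0.6190

The PACF at lag k is phi_{kk}, the last component of the solution
to the Yule-Walker system G_k phi = r_k where
  (G_k)_{ij} = rho(|i - j|), (r_k)_i = rho(i), i,j = 1..k.
Equivalently, Durbin-Levinson gives phi_{kk} iteratively:
  phi_{11} = rho(1)
  phi_{kk} = [rho(k) - sum_{j=1..k-1} phi_{k-1,j} rho(k-j)]
            / [1 - sum_{j=1..k-1} phi_{k-1,j} rho(j)],
  phi_{k,j} = phi_{k-1,j} - phi_{kk} phi_{k-1,k-j},  j = 1..k-1.
Step k = 1:
  phi_11 = rho(1) = -0.0141.
Step k = 2:
  phi_22 = [rho(2) - phi_11 rho(1)] / [1 - phi_11 rho(1)] = [0.1306 - (-0.0141)(-0.0141)] / [1 - (-0.0141)(-0.0141)]
         = 0.13040119 / 0.99980119 = 0.130427.
  Update: phi_21 = phi_11 - phi_22 phi_11 = -0.0141 - (0.130427)(-0.0141) = -0.012261.
Step k = 3:
  phi_33 = [rho(3) - phi_21 rho(2) - phi_22 rho(1)] / [1 - phi_21 rho(1) - phi_22 rho(2)]
    numerator   = 0.6049 - (-0.012261)(0.1306) - (0.130427)(-0.0141) = 0.60834031
    denominator = 1 - (-0.012261)(-0.0141) - (0.130427)(0.1306) = 0.98279334
  phi_33 = 0.60834031 / 0.98279334 = 0.619.
Therefore phi_{33} = 0.6190.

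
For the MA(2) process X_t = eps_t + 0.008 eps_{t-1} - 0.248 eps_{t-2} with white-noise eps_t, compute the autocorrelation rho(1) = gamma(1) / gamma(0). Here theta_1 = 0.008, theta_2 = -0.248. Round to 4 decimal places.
\rho(1) = 0.0057

For an MA(q) process with theta_0 = 1, the autocovariance is
  gamma(k) = sigma^2 * sum_{i=0..q-k} theta_i * theta_{i+k},
and rho(k) = gamma(k) / gamma(0). Sigma^2 cancels.
  numerator   = (1)*(0.008) + (0.008)*(-0.248) = 0.006016.
  denominator = (1)^2 + (0.008)^2 + (-0.248)^2 = 1.061568.
  rho(1) = 0.006016 / 1.061568 = 0.0057.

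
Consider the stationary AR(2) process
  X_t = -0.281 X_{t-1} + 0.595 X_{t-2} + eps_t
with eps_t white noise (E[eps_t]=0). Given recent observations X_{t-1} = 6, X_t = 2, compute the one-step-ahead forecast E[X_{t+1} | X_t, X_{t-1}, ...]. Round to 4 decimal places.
E[X_{t+1} \mid \mathcal F_t] = 3.0080

For an AR(p) model X_t = c + sum_i phi_i X_{t-i} + eps_t, the
one-step-ahead conditional mean is
  E[X_{t+1} | X_t, ...] = c + sum_i phi_i X_{t+1-i}.
Substitute known values:
  E[X_{t+1} | ...] = (-0.281) * (2) + (0.595) * (6)
                   = 3.0080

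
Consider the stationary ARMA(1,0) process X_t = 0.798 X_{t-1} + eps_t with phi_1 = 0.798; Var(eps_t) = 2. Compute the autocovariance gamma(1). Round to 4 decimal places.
\gamma(1) = 4.3943

Multiply the model equation by X_{t-k} and take expectations. With theta_0 = psi_0 = 1 and psi_j the MA(infinity) weights, this gives
  gamma(k) - sum_i phi_i gamma(k-i) = c_k,
  c_k = sigma^2 * sum_{j=k..q} theta_j psi_{j-k}   (c_k = 0 for k > q),
using gamma(-m) = gamma(m).
Pure AR (q = 0): c_0 = sigma^2 = 2, c_k = 0 for k >= 1.
Equations for k = 0 and k = 1 (AR order 1):
  gamma(0) = phi_1 gamma(1) + c_0
  gamma(1) = phi_1 gamma(0) + c_1
Substituting the second into the first: gamma(0) (1 - phi_1^2) = c_0 + phi_1 c_1, so
  gamma(0) = c_0 / (1 - phi_1^2) = 2 / (1 - (0.798)^2) = 2 / 0.363196 = 5.506669.
  gamma(1) = phi_1 gamma(0) = (0.798)(5.506669) = 4.394322.
Therefore gamma(1) = 4.3943 (to 4 decimal places).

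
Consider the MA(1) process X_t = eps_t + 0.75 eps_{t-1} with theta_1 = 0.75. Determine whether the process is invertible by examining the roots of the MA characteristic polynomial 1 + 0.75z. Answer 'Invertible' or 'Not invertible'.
\text{Invertible}

The MA(q) characteristic polynomial is P(z) = 1 + 0.75z.
Invertibility requires all roots to lie outside the unit circle, i.e. |z| > 1 for every root.
This is linear in z: 1 + (0.75) z = 0  =>  z = -1/(0.75) = -1.333333,  |z| = 1.333333.
Moduli of all roots: 1.3333.
All moduli strictly greater than 1? Yes.
Verdict: Invertible.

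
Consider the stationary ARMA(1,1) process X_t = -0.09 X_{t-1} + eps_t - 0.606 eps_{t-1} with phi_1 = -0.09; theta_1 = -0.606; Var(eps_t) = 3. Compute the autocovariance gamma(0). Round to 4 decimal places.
\gamma(0) = 4.4651

Multiply the model equation by X_{t-k} and take expectations. With theta_0 = psi_0 = 1 and psi_j the MA(infinity) weights, this gives
  gamma(k) - sum_i phi_i gamma(k-i) = c_k,
  c_k = sigma^2 * sum_{j=k..q} theta_j psi_{j-k}   (c_k = 0 for k > q),
using gamma(-m) = gamma(m).
psi-weights needed (psi_j = theta_j + sum_i phi_i psi_{j-i}):
  psi_1 = theta_1 + phi_1 = -0.606 + (-0.09) = -0.696
Right-hand sides:
  c_0 = sigma^2 (1 + theta_1 psi_1) = 3 * (1 + (-0.606)(-0.696)) = 3 * 1.421776 = 4.265328
  c_1 = sigma^2 theta_1 = 3 * (-0.606) = -1.818
  c_2 = 0
Equations for k = 0 and k = 1 (AR order 1):
  gamma(0) = phi_1 gamma(1) + c_0
  gamma(1) = phi_1 gamma(0) + c_1
Substituting the second into the first: gamma(0) (1 - phi_1^2) = c_0 + phi_1 c_1, so
  gamma(0) = (c_0 + phi_1 c_1) / (1 - phi_1^2) = (4.265328 + (-0.09)(-1.818)) / (1 - (-0.09)^2) = 4.428948 / 0.9919 = 4.465115.
Therefore gamma(0) = 4.4651 (to 4 decimal places).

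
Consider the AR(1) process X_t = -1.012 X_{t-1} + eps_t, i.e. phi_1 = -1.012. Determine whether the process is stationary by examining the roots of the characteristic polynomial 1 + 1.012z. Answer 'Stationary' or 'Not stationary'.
\text{Not stationary}

The AR(p) characteristic polynomial is P(z) = 1 + 1.012z.
Stationarity requires all roots to lie outside the unit circle, i.e. |z| > 1 for every root.
This is linear in z: 1 + (1.012) z = 0  =>  z = -1/(1.012) = -0.988142,  |z| = 0.988142.
Moduli of all roots: 0.9881.
All moduli strictly greater than 1? No.
Verdict: Not stationary.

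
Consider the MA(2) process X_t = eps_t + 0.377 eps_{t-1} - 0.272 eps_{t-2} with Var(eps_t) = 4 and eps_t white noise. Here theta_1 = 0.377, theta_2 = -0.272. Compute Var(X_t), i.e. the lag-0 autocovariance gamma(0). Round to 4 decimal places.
\gamma(0) = 4.8645

For an MA(q) process X_t = eps_t + sum_i theta_i eps_{t-i} with
Var(eps_t) = sigma^2, the variance is
  gamma(0) = sigma^2 * (1 + sum_i theta_i^2).
  sum_i theta_i^2 = (0.377)^2 + (-0.272)^2 = 0.142129 + 0.073984 = 0.216113.
  gamma(0) = 4 * (1 + 0.216113) = 4 * 1.216113 = 4.864452, which rounds to 4.8645.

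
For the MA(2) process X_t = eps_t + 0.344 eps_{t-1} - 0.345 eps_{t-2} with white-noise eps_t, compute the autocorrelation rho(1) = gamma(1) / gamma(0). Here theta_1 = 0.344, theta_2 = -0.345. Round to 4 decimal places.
\rho(1) = 0.1821

For an MA(q) process with theta_0 = 1, the autocovariance is
  gamma(k) = sigma^2 * sum_{i=0..q-k} theta_i * theta_{i+k},
and rho(k) = gamma(k) / gamma(0). Sigma^2 cancels.
  numerator   = (1)*(0.344) + (0.344)*(-0.345) = 0.22532.
  denominator = (1)^2 + (0.344)^2 + (-0.345)^2 = 1.237361.
  rho(1) = 0.22532 / 1.237361 = 0.1821.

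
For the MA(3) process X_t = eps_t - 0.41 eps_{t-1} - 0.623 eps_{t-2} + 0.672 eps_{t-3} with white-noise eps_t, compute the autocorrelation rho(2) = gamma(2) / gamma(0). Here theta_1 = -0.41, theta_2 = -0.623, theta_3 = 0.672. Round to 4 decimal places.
\rho(2) = -0.4475

For an MA(q) process with theta_0 = 1, the autocovariance is
  gamma(k) = sigma^2 * sum_{i=0..q-k} theta_i * theta_{i+k},
and rho(k) = gamma(k) / gamma(0). Sigma^2 cancels.
  numerator   = (1)*(-0.623) + (-0.41)*(0.672) = -0.89852.
  denominator = (1)^2 + (-0.41)^2 + (-0.623)^2 + (0.672)^2 = 2.007813.
  rho(2) = -0.89852 / 2.007813 = -0.4475.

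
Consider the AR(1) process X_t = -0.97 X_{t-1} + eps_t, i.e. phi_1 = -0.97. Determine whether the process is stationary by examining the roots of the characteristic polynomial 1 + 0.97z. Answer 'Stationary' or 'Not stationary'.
\text{Stationary}

The AR(p) characteristic polynomial is P(z) = 1 + 0.97z.
Stationarity requires all roots to lie outside the unit circle, i.e. |z| > 1 for every root.
This is linear in z: 1 + (0.97) z = 0  =>  z = -1/(0.97) = -1.030928,  |z| = 1.030928.
Moduli of all roots: 1.0309.
All moduli strictly greater than 1? Yes.
Verdict: Stationary.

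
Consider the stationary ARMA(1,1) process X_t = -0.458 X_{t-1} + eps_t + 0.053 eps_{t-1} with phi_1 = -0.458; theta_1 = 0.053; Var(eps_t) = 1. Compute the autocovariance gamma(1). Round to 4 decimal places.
\gamma(1) = -0.5001

Multiply the model equation by X_{t-k} and take expectations. With theta_0 = psi_0 = 1 and psi_j the MA(infinity) weights, this gives
  gamma(k) - sum_i phi_i gamma(k-i) = c_k,
  c_k = sigma^2 * sum_{j=k..q} theta_j psi_{j-k}   (c_k = 0 for k > q),
using gamma(-m) = gamma(m).
psi-weights needed (psi_j = theta_j + sum_i phi_i psi_{j-i}):
  psi_1 = theta_1 + phi_1 = 0.053 + (-0.458) = -0.405
Right-hand sides:
  c_0 = sigma^2 (1 + theta_1 psi_1) = 1 * (1 + (0.053)(-0.405)) = 1 * 0.978535 = 0.978535
  c_1 = sigma^2 theta_1 = 1 * (0.053) = 0.053
  c_2 = 0
Equations for k = 0 and k = 1 (AR order 1):
  gamma(0) = phi_1 gamma(1) + c_0
  gamma(1) = phi_1 gamma(0) + c_1
Substituting the second into the first: gamma(0) (1 - phi_1^2) = c_0 + phi_1 c_1, so
  gamma(0) = (c_0 + phi_1 c_1) / (1 - phi_1^2) = (0.978535 + (-0.458)(0.053)) / (1 - (-0.458)^2) = 0.954261 / 0.790236 = 1.207565.
  gamma(1) = phi_1 gamma(0) + c_1 = (-0.458)(1.207565) + (0.053) = -0.500065.
Therefore gamma(1) = -0.5001 (to 4 decimal places).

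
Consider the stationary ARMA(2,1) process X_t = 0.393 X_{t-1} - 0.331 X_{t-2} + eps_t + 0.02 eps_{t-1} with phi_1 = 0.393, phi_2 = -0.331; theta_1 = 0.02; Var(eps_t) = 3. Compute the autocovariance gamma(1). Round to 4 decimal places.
\gamma(1) = 1.1482

Multiply the model equation by X_{t-k} and take expectations. With theta_0 = psi_0 = 1 and psi_j the MA(infinity) weights, this gives
  gamma(k) - sum_i phi_i gamma(k-i) = c_k,
  c_k = sigma^2 * sum_{j=k..q} theta_j psi_{j-k}   (c_k = 0 for k > q),
using gamma(-m) = gamma(m).
psi-weights needed (psi_j = theta_j + sum_i phi_i psi_{j-i}):
  psi_1 = theta_1 + phi_1 = 0.02 + (0.393) = 0.413
Right-hand sides:
  c_0 = sigma^2 (1 + theta_1 psi_1) = 3 * (1 + (0.02)(0.413)) = 3 * 1.00826 = 3.02478
  c_1 = sigma^2 theta_1 = 3 * (0.02) = 0.06
  c_2 = 0
Equations for k = 0, 1, 2 (AR order 2, c_2 = 0):
  (E0) gamma(0) = phi_1 gamma(1) + phi_2 gamma(2) + c_0
  (E1) gamma(1) = phi_1 gamma(0) + phi_2 gamma(1) + c_1
  (E2) gamma(2) = phi_1 gamma(1) + phi_2 gamma(0)
From (E1): gamma(1) = A gamma(0) + B with
  A = phi_1 / (1 - phi_2) = 0.393 / 1.331 = 0.295267,   B = c_1 / (1 - phi_2) = 0.06 / 1.331 = 0.045079.
Insert (E2) into (E0): gamma(0) (1 - phi_2^2) = phi_1 (1 + phi_2) gamma(1) + c_0.
  phi_1 (1 + phi_2) = (0.393)(0.669) = 0.262917,   1 - phi_2^2 = 0.890439.
Replace gamma(1) by A gamma(0) + B and collect gamma(0):
  gamma(0) [0.890439 - (0.262917)(0.295267)] = (0.262917)(0.045079) + 3.02478
  gamma(0) * 0.812808 = 3.036632
  gamma(0) = 3.036632 / 0.812808 = 3.735975.
  gamma(1) = A gamma(0) + B = (0.295267)(3.735975) + (0.045079) = 1.148188.
Therefore gamma(1) = 1.1482 (to 4 decimal places).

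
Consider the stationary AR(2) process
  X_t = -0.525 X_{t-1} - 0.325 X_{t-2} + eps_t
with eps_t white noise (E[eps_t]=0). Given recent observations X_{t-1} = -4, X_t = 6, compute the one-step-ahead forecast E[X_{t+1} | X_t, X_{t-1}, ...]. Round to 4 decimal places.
E[X_{t+1} \mid \mathcal F_t] = -1.8500

For an AR(p) model X_t = c + sum_i phi_i X_{t-i} + eps_t, the
one-step-ahead conditional mean is
  E[X_{t+1} | X_t, ...] = c + sum_i phi_i X_{t+1-i}.
Substitute known values:
  E[X_{t+1} | ...] = (-0.525) * (6) + (-0.325) * (-4)
                   = -1.8500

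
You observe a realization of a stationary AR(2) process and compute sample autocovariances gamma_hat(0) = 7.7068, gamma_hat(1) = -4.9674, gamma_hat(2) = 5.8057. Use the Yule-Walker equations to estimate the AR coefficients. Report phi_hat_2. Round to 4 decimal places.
\hat\phi_{2} = 0.5780

The Yule-Walker equations for an AR(p) process read, in matrix form,
  Gamma_p phi = r_p,   with   (Gamma_p)_{ij} = gamma(|i - j|),
                       (r_p)_i = gamma(i),   i,j = 1..p.
Substitute the sample gammas (Toeplitz matrix and right-hand side of size 2):
  Gamma_p = [[7.7068, -4.9674], [-4.9674, 7.7068]]
  r_p     = [-4.9674, 5.8057]
Written out:
  7.7068 phi_1 - 4.9674 phi_2 = -4.9674
  -4.9674 phi_1 + 7.7068 phi_2 = 5.8057
Solve by Cramer's rule:
  det = gamma(0)^2 - gamma(1)^2 = (7.7068)^2 - (-4.9674)^2 = 59.39476624 - 24.67506276 = 34.71970348
  phi_hat_1 = [gamma(1) gamma(0) - gamma(1) gamma(2)] / det = [(-4.9674)(7.7068) - (-4.9674)(5.8057)] / 34.71970348 = -9.44352414 / 34.71970348 = -0.272
  phi_hat_2 = [gamma(0) gamma(2) - gamma(1)^2] / det = [(7.7068)(5.8057) - (-4.9674)^2] / 34.71970348 = 20.068306 / 34.71970348 = 0.578
So phi_hat = [-0.2720, 0.5780].
Therefore phi_hat_2 = 0.5780.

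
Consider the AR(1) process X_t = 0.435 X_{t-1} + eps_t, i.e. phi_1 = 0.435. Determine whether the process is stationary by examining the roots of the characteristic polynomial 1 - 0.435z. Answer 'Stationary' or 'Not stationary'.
\text{Stationary}

The AR(p) characteristic polynomial is P(z) = 1 - 0.435z.
Stationarity requires all roots to lie outside the unit circle, i.e. |z| > 1 for every root.
This is linear in z: 1 + (-0.435) z = 0  =>  z = -1/(-0.435) = 2.298851,  |z| = 2.298851.
Moduli of all roots: 2.2989.
All moduli strictly greater than 1? Yes.
Verdict: Stationary.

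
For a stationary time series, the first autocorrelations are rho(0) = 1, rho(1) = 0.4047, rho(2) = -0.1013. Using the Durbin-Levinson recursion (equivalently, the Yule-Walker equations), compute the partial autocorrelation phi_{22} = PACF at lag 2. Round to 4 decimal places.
\phi_{22} = -0.3170

The PACF at lag k is phi_{kk}, the last component of the solution
to the Yule-Walker system G_k phi = r_k where
  (G_k)_{ij} = rho(|i - j|), (r_k)_i = rho(i), i,j = 1..k.
Equivalently, Durbin-Levinson gives phi_{kk} iteratively:
  phi_{11} = rho(1)
  phi_{kk} = [rho(k) - sum_{j=1..k-1} phi_{k-1,j} rho(k-j)]
            / [1 - sum_{j=1..k-1} phi_{k-1,j} rho(j)],
  phi_{k,j} = phi_{k-1,j} - phi_{kk} phi_{k-1,k-j},  j = 1..k-1.
Step k = 1:
  phi_11 = rho(1) = 0.4047.
Step k = 2:
  phi_22 = [rho(2) - phi_11 rho(1)] / [1 - phi_11 rho(1)] = [-0.1013 - (0.4047)(0.4047)] / [1 - (0.4047)(0.4047)]
         = -0.26508209 / 0.83621791 = -0.317.
Therefore phi_{22} = -0.3170.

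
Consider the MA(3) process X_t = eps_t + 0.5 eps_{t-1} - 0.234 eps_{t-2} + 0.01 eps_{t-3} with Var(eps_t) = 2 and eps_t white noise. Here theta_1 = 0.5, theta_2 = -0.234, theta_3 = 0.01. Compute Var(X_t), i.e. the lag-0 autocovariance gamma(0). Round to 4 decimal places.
\gamma(0) = 2.6097

For an MA(q) process X_t = eps_t + sum_i theta_i eps_{t-i} with
Var(eps_t) = sigma^2, the variance is
  gamma(0) = sigma^2 * (1 + sum_i theta_i^2).
  sum_i theta_i^2 = (0.5)^2 + (-0.234)^2 + (0.01)^2 = 0.25 + 0.054756 + 0.0001 = 0.304856.
  gamma(0) = 2 * (1 + 0.304856) = 2 * 1.304856 = 2.609712, which rounds to 2.6097.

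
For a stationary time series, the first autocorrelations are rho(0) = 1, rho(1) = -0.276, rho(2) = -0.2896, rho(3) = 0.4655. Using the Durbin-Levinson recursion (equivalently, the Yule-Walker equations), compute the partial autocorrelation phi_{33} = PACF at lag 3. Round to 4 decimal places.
\phi_{33} = 0.3140

The PACF at lag k is phi_{kk}, the last component of the solution
to the Yule-Walker system G_k phi = r_k where
  (G_k)_{ij} = rho(|i - j|), (r_k)_i = rho(i), i,j = 1..k.
Equivalently, Durbin-Levinson gives phi_{kk} iteratively:
  phi_{11} = rho(1)
  phi_{kk} = [rho(k) - sum_{j=1..k-1} phi_{k-1,j} rho(k-j)]
            / [1 - sum_{j=1..k-1} phi_{k-1,j} rho(j)],
  phi_{k,j} = phi_{k-1,j} - phi_{kk} phi_{k-1,k-j},  j = 1..k-1.
Step k = 1:
  phi_11 = rho(1) = -0.276.
Step k = 2:
  phi_22 = [rho(2) - phi_11 rho(1)] / [1 - phi_11 rho(1)] = [-0.2896 - (-0.276)(-0.276)] / [1 - (-0.276)(-0.276)]
         = -0.365776 / 0.923824 = -0.395937.
  Update: phi_21 = phi_11 - phi_22 phi_11 = -0.276 - (-0.395937)(-0.276) = -0.385279.
Step k = 3:
  phi_33 = [rho(3) - phi_21 rho(2) - phi_22 rho(1)] / [1 - phi_21 rho(1) - phi_22 rho(2)]
    numerator   = 0.4655 - (-0.385279)(-0.2896) - (-0.395937)(-0.276) = 0.24464474
    denominator = 1 - (-0.385279)(-0.276) - (-0.395937)(-0.2896) = 0.77899979
  phi_33 = 0.24464474 / 0.77899979 = 0.314.
Therefore phi_{33} = 0.3140.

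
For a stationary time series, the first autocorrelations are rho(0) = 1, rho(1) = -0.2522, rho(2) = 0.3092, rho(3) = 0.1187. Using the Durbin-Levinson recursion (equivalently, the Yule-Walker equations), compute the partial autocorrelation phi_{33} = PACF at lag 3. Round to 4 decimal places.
\phi_{33} = 0.2780

The PACF at lag k is phi_{kk}, the last component of the solution
to the Yule-Walker system G_k phi = r_k where
  (G_k)_{ij} = rho(|i - j|), (r_k)_i = rho(i), i,j = 1..k.
Equivalently, Durbin-Levinson gives phi_{kk} iteratively:
  phi_{11} = rho(1)
  phi_{kk} = [rho(k) - sum_{j=1..k-1} phi_{k-1,j} rho(k-j)]
            / [1 - sum_{j=1..k-1} phi_{k-1,j} rho(j)],
  phi_{k,j} = phi_{k-1,j} - phi_{kk} phi_{k-1,k-j},  j = 1..k-1.
Step k = 1:
  phi_11 = rho(1) = -0.2522.
Step k = 2:
  phi_22 = [rho(2) - phi_11 rho(1)] / [1 - phi_11 rho(1)] = [0.3092 - (-0.2522)(-0.2522)] / [1 - (-0.2522)(-0.2522)]
         = 0.24559516 / 0.93639516 = 0.262277.
  Update: phi_21 = phi_11 - phi_22 phi_11 = -0.2522 - (0.262277)(-0.2522) = -0.186054.
Step k = 3:
  phi_33 = [rho(3) - phi_21 rho(2) - phi_22 rho(1)] / [1 - phi_21 rho(1) - phi_22 rho(2)]
    numerator   = 0.1187 - (-0.186054)(0.3092) - (0.262277)(-0.2522) = 0.24237412
    denominator = 1 - (-0.186054)(-0.2522) - (0.262277)(0.3092) = 0.87198113
  phi_33 = 0.24237412 / 0.87198113 = 0.278.
Therefore phi_{33} = 0.2780.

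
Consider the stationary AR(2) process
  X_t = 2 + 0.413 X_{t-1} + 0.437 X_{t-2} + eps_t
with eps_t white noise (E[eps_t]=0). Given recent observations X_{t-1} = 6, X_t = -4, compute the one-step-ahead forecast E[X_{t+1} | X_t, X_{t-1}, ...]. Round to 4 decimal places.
E[X_{t+1} \mid \mathcal F_t] = 2.9700

For an AR(p) model X_t = c + sum_i phi_i X_{t-i} + eps_t, the
one-step-ahead conditional mean is
  E[X_{t+1} | X_t, ...] = c + sum_i phi_i X_{t+1-i}.
Substitute known values:
  E[X_{t+1} | ...] = 2 + (0.413) * (-4) + (0.437) * (6)
                   = 2.9700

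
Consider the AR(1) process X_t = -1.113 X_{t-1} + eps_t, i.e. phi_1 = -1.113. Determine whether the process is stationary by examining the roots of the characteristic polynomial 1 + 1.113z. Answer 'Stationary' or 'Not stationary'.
\text{Not stationary}

The AR(p) characteristic polynomial is P(z) = 1 + 1.113z.
Stationarity requires all roots to lie outside the unit circle, i.e. |z| > 1 for every root.
This is linear in z: 1 + (1.113) z = 0  =>  z = -1/(1.113) = -0.898473,  |z| = 0.898473.
Moduli of all roots: 0.8985.
All moduli strictly greater than 1? No.
Verdict: Not stationary.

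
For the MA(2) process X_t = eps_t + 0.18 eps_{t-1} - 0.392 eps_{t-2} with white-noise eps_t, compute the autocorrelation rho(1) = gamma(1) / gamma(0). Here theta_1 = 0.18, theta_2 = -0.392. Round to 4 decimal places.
\rho(1) = 0.0923

For an MA(q) process with theta_0 = 1, the autocovariance is
  gamma(k) = sigma^2 * sum_{i=0..q-k} theta_i * theta_{i+k},
and rho(k) = gamma(k) / gamma(0). Sigma^2 cancels.
  numerator   = (1)*(0.18) + (0.18)*(-0.392) = 0.10944.
  denominator = (1)^2 + (0.18)^2 + (-0.392)^2 = 1.186064.
  rho(1) = 0.10944 / 1.186064 = 0.0923.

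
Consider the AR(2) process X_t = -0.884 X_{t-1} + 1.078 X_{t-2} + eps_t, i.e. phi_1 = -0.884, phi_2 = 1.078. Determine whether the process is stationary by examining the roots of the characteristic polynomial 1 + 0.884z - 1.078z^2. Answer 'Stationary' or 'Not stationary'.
\text{Not stationary}

The AR(p) characteristic polynomial is P(z) = 1 + 0.884z - 1.078z^2.
Stationarity requires all roots to lie outside the unit circle, i.e. |z| > 1 for every root.
Set 1 + (0.884) z + (-1.078) z^2 = 0, i.e. a z^2 + b z + c = 0 with a = -1.078, b = 0.884, c = 1.
Discriminant D = b^2 - 4ac = (0.884)^2 - 4*(-1.078)*1 = 0.781456 - (-4.312) = 5.093456.
D >= 0, so the roots are real: z = (-b +/- sqrt(D)) / (2a) = (-0.884 +/- 2.256869) / (-2.156).
  z_1 = (-0.884 + 2.256869) / (-2.156) = -0.6368,   |z_1| = 0.6368.
  z_2 = (-0.884 - 2.256869) / (-2.156) = 1.4568,   |z_2| = 1.4568.
Moduli of all roots: 0.6368, 1.4568.
All moduli strictly greater than 1? No.
Verdict: Not stationary.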